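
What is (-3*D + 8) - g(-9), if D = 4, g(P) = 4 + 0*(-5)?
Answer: -8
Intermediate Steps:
g(P) = 4 (g(P) = 4 + 0 = 4)
(-3*D + 8) - g(-9) = (-3*4 + 8) - 1*4 = (-12 + 8) - 4 = -4 - 4 = -8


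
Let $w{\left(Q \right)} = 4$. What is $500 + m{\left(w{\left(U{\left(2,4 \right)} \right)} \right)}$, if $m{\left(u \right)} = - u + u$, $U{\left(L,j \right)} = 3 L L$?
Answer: $500$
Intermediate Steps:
$U{\left(L,j \right)} = 3 L^{2}$
$m{\left(u \right)} = 0$
$500 + m{\left(w{\left(U{\left(2,4 \right)} \right)} \right)} = 500 + 0 = 500$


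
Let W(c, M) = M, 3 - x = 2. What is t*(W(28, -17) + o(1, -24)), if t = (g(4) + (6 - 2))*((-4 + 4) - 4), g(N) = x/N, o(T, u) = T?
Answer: 272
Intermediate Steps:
x = 1 (x = 3 - 1*2 = 3 - 2 = 1)
g(N) = 1/N
t = -17 (t = (1/4 + (6 - 2))*((-4 + 4) - 4) = (¼ + 4)*(0 - 4) = (17/4)*(-4) = -17)
t*(W(28, -17) + o(1, -24)) = -17*(-17 + 1) = -17*(-16) = 272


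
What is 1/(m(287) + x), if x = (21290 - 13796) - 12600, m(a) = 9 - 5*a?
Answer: -1/6532 ≈ -0.00015309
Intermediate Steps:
x = -5106 (x = 7494 - 12600 = -5106)
1/(m(287) + x) = 1/((9 - 5*287) - 5106) = 1/((9 - 1435) - 5106) = 1/(-1426 - 5106) = 1/(-6532) = -1/6532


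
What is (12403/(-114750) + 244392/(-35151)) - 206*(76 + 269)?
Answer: -95564938372451/1344525750 ≈ -71077.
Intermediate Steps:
(12403/(-114750) + 244392/(-35151)) - 206*(76 + 269) = (12403*(-1/114750) + 244392*(-1/35151)) - 206*345 = (-12403/114750 - 81464/11717) - 1*71070 = -9493319951/1344525750 - 71070 = -95564938372451/1344525750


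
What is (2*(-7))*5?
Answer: -70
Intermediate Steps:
(2*(-7))*5 = -14*5 = -70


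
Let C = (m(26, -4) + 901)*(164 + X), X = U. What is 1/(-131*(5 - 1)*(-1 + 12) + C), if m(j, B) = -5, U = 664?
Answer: 1/736124 ≈ 1.3585e-6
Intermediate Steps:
X = 664
C = 741888 (C = (-5 + 901)*(164 + 664) = 896*828 = 741888)
1/(-131*(5 - 1)*(-1 + 12) + C) = 1/(-131*(5 - 1)*(-1 + 12) + 741888) = 1/(-524*11 + 741888) = 1/(-131*44 + 741888) = 1/(-5764 + 741888) = 1/736124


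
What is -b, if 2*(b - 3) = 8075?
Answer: -8081/2 ≈ -4040.5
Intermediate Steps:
b = 8081/2 (b = 3 + (1/2)*8075 = 3 + 8075/2 = 8081/2 ≈ 4040.5)
-b = -1*8081/2 = -8081/2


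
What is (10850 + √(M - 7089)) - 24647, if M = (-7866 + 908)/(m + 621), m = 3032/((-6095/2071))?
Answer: -13797 + I*√43997850630860111/2494277 ≈ -13797.0 + 84.095*I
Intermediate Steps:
m = -6279272/6095 (m = 3032/((-6095*1/2071)) = 3032/(-6095/2071) = 3032*(-2071/6095) = -6279272/6095 ≈ -1030.2)
M = 42409010/2494277 (M = (-7866 + 908)/(-6279272/6095 + 621) = -6958/(-2494277/6095) = -6958*(-6095/2494277) = 42409010/2494277 ≈ 17.003)
(10850 + √(M - 7089)) - 24647 = (10850 + √(42409010/2494277 - 7089)) - 24647 = (10850 + √(-17639520643/2494277)) - 24647 = (10850 + I*√43997850630860111/2494277) - 24647 = -13797 + I*√43997850630860111/2494277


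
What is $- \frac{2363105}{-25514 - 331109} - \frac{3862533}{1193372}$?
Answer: $\frac{1442595234001}{425583902756} \approx 3.3897$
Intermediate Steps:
$- \frac{2363105}{-25514 - 331109} - \frac{3862533}{1193372} = - \frac{2363105}{-356623} - \frac{3862533}{1193372} = \left(-2363105\right) \left(- \frac{1}{356623}\right) - \frac{3862533}{1193372} = \frac{2363105}{356623} - \frac{3862533}{1193372} = \frac{1442595234001}{425583902756}$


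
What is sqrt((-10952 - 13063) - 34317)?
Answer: 2*I*sqrt(14583) ≈ 241.52*I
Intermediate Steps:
sqrt((-10952 - 13063) - 34317) = sqrt(-24015 - 34317) = sqrt(-58332) = 2*I*sqrt(14583)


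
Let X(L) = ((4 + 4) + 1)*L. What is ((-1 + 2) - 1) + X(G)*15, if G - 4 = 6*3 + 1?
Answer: 3105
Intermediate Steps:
G = 23 (G = 4 + (6*3 + 1) = 4 + (18 + 1) = 4 + 19 = 23)
X(L) = 9*L (X(L) = (8 + 1)*L = 9*L)
((-1 + 2) - 1) + X(G)*15 = ((-1 + 2) - 1) + (9*23)*15 = (1 - 1) + 207*15 = 0 + 3105 = 3105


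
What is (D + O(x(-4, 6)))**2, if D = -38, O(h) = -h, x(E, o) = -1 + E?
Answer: 1089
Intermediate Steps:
(D + O(x(-4, 6)))**2 = (-38 - (-1 - 4))**2 = (-38 - 1*(-5))**2 = (-38 + 5)**2 = (-33)**2 = 1089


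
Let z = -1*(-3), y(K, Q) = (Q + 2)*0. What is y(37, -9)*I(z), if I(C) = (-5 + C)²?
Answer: 0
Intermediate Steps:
y(K, Q) = 0 (y(K, Q) = (2 + Q)*0 = 0)
z = 3
y(37, -9)*I(z) = 0*(-5 + 3)² = 0*(-2)² = 0*4 = 0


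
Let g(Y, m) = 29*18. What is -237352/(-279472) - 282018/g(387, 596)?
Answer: -1639421599/3039258 ≈ -539.42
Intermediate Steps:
g(Y, m) = 522
-237352/(-279472) - 282018/g(387, 596) = -237352/(-279472) - 282018/522 = -237352*(-1/279472) - 282018*1/522 = 29669/34934 - 47003/87 = -1639421599/3039258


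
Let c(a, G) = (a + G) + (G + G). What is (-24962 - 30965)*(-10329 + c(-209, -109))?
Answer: 607646855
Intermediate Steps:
c(a, G) = a + 3*G (c(a, G) = (G + a) + 2*G = a + 3*G)
(-24962 - 30965)*(-10329 + c(-209, -109)) = (-24962 - 30965)*(-10329 + (-209 + 3*(-109))) = -55927*(-10329 + (-209 - 327)) = -55927*(-10329 - 536) = -55927*(-10865) = 607646855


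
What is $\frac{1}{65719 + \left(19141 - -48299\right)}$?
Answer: $\frac{1}{133159} \approx 7.5098 \cdot 10^{-6}$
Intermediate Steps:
$\frac{1}{65719 + \left(19141 - -48299\right)} = \frac{1}{65719 + \left(19141 + 48299\right)} = \frac{1}{65719 + 67440} = \frac{1}{133159}$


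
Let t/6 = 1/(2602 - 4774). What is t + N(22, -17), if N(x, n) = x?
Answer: 7963/362 ≈ 21.997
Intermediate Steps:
t = -1/362 (t = 6/(2602 - 4774) = 6/(-2172) = 6*(-1/2172) = -1/362 ≈ -0.0027624)
t + N(22, -17) = -1/362 + 22 = 7963/362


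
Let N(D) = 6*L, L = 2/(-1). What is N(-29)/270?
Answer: -2/45 ≈ -0.044444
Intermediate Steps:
L = -2 (L = 2*(-1) = -2)
N(D) = -12 (N(D) = 6*(-2) = -12)
N(-29)/270 = -12/270 = -12*1/270 = -2/45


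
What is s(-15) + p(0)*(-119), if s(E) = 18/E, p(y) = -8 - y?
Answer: 4754/5 ≈ 950.80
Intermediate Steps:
s(-15) + p(0)*(-119) = 18/(-15) + (-8 - 1*0)*(-119) = 18*(-1/15) + (-8 + 0)*(-119) = -6/5 - 8*(-119) = -6/5 + 952 = 4754/5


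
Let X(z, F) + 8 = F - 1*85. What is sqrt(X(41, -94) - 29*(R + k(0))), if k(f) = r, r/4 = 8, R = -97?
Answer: sqrt(1698) ≈ 41.207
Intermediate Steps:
X(z, F) = -93 + F (X(z, F) = -8 + (F - 1*85) = -8 + (F - 85) = -8 + (-85 + F) = -93 + F)
r = 32 (r = 4*8 = 32)
k(f) = 32
sqrt(X(41, -94) - 29*(R + k(0))) = sqrt((-93 - 94) - 29*(-97 + 32)) = sqrt(-187 - 29*(-65)) = sqrt(-187 + 1885) = sqrt(1698)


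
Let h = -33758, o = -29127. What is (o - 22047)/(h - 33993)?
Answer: 51174/67751 ≈ 0.75532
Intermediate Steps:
(o - 22047)/(h - 33993) = (-29127 - 22047)/(-33758 - 33993) = -51174/(-67751) = -51174*(-1/67751) = 51174/67751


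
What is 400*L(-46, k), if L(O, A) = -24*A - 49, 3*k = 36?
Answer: -134800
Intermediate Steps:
k = 12 (k = (⅓)*36 = 12)
L(O, A) = -49 - 24*A
400*L(-46, k) = 400*(-49 - 24*12) = 400*(-49 - 288) = 400*(-337) = -134800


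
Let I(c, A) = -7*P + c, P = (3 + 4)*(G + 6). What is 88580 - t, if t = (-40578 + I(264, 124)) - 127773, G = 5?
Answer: 257206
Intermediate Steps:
P = 77 (P = (3 + 4)*(5 + 6) = 7*11 = 77)
I(c, A) = -539 + c (I(c, A) = -7*77 + c = -539 + c)
t = -168626 (t = (-40578 + (-539 + 264)) - 127773 = (-40578 - 275) - 127773 = -40853 - 127773 = -168626)
88580 - t = 88580 - 1*(-168626) = 88580 + 168626 = 257206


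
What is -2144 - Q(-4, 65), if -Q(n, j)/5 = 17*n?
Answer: -2484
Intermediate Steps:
Q(n, j) = -85*n
-2144 - Q(-4, 65) = -2144 - (-85)*(-4) = -2144 - 1*340 = -2144 - 340 = -2484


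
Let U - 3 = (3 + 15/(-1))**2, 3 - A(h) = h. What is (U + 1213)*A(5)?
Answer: -2720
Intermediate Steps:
A(h) = 3 - h
U = 147 (U = 3 + (3 + 15/(-1))**2 = 3 + (3 + 15*(-1))**2 = 3 + (3 - 15)**2 = 3 + (-12)**2 = 3 + 144 = 147)
(U + 1213)*A(5) = (147 + 1213)*(3 - 1*5) = 1360*(3 - 5) = 1360*(-2) = -2720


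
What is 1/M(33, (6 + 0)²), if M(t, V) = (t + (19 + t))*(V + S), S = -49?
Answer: -1/1105 ≈ -0.00090498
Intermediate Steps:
M(t, V) = (-49 + V)*(19 + 2*t) (M(t, V) = (t + (19 + t))*(V - 49) = (19 + 2*t)*(-49 + V) = (-49 + V)*(19 + 2*t))
1/M(33, (6 + 0)²) = 1/(-931 - 98*33 + 19*(6 + 0)² + 2*(6 + 0)²*33) = 1/(-931 - 3234 + 19*6² + 2*6²*33) = 1/(-931 - 3234 + 19*36 + 2*36*33) = 1/(-931 - 3234 + 684 + 2376) = 1/(-1105) = -1/1105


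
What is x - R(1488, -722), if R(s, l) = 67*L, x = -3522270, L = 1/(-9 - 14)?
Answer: -81012143/23 ≈ -3.5223e+6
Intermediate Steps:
L = -1/23 (L = 1/(-23) = -1/23 ≈ -0.043478)
R(s, l) = -67/23 (R(s, l) = 67*(-1/23) = -67/23)
x - R(1488, -722) = -3522270 - 1*(-67/23) = -3522270 + 67/23 = -81012143/23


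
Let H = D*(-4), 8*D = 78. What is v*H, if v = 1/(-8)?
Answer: 39/8 ≈ 4.8750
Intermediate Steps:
D = 39/4 (D = (⅛)*78 = 39/4 ≈ 9.7500)
H = -39 (H = (39/4)*(-4) = -39)
v = -⅛ ≈ -0.12500
v*H = -⅛*(-39) = 39/8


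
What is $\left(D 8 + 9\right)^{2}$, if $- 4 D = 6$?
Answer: $9$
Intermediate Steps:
$D = - \frac{3}{2}$ ($D = \left(- \frac{1}{4}\right) 6 = - \frac{3}{2} \approx -1.5$)
$\left(D 8 + 9\right)^{2} = \left(\left(- \frac{3}{2}\right) 8 + 9\right)^{2} = \left(-12 + 9\right)^{2} = \left(-3\right)^{2} = 9$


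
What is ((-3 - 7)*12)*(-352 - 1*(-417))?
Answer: -7800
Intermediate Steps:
((-3 - 7)*12)*(-352 - 1*(-417)) = (-10*12)*(-352 + 417) = -120*65 = -7800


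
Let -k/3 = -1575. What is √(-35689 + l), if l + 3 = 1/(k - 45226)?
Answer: I*√58546694128193/40501 ≈ 188.92*I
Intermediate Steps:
k = 4725 (k = -3*(-1575) = 4725)
l = -121504/40501 (l = -3 + 1/(4725 - 45226) = -3 + 1/(-40501) = -3 - 1/40501 = -121504/40501 ≈ -3.0000)
√(-35689 + l) = √(-35689 - 121504/40501) = √(-1445561693/40501) = I*√58546694128193/40501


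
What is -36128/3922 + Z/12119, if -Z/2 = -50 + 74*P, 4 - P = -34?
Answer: -229750180/23765359 ≈ -9.6674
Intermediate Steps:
P = 38 (P = 4 - 1*(-34) = 4 + 34 = 38)
Z = -5524 (Z = -2*(-50 + 74*38) = -2*(-50 + 2812) = -2*2762 = -5524)
-36128/3922 + Z/12119 = -36128/3922 - 5524/12119 = -36128*1/3922 - 5524*1/12119 = -18064/1961 - 5524/12119 = -229750180/23765359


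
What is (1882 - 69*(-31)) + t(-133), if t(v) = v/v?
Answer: 4022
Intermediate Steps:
t(v) = 1
(1882 - 69*(-31)) + t(-133) = (1882 - 69*(-31)) + 1 = (1882 + 2139) + 1 = 4021 + 1 = 4022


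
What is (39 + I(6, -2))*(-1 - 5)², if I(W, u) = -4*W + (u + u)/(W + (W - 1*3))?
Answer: 524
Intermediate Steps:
I(W, u) = -4*W + 2*u/(-3 + 2*W) (I(W, u) = -4*W + (2*u)/(W + (W - 3)) = -4*W + (2*u)/(W + (-3 + W)) = -4*W + (2*u)/(-3 + 2*W) = -4*W + 2*u/(-3 + 2*W))
(39 + I(6, -2))*(-1 - 5)² = (39 + 2*(-2 - 4*6² + 6*6)/(-3 + 2*6))*(-1 - 5)² = (39 + 2*(-2 - 4*36 + 36)/(-3 + 12))*(-6)² = (39 + 2*(-2 - 144 + 36)/9)*36 = (39 + 2*(⅑)*(-110))*36 = (39 - 220/9)*36 = (131/9)*36 = 524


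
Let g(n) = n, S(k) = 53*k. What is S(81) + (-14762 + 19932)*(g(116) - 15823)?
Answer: -81200897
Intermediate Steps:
S(81) + (-14762 + 19932)*(g(116) - 15823) = 53*81 + (-14762 + 19932)*(116 - 15823) = 4293 + 5170*(-15707) = 4293 - 81205190 = -81200897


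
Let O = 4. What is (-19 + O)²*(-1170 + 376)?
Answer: -178650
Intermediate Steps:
(-19 + O)²*(-1170 + 376) = (-19 + 4)²*(-1170 + 376) = (-15)²*(-794) = 225*(-794) = -178650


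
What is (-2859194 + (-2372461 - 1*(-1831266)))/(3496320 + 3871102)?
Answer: -3400389/7367422 ≈ -0.46154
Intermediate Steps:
(-2859194 + (-2372461 - 1*(-1831266)))/(3496320 + 3871102) = (-2859194 + (-2372461 + 1831266))/7367422 = (-2859194 - 541195)*(1/7367422) = -3400389*1/7367422 = -3400389/7367422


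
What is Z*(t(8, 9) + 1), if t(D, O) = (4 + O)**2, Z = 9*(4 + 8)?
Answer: 18360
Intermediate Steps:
Z = 108 (Z = 9*12 = 108)
Z*(t(8, 9) + 1) = 108*((4 + 9)**2 + 1) = 108*(13**2 + 1) = 108*(169 + 1) = 108*170 = 18360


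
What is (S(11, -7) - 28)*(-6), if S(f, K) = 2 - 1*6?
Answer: 192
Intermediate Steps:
S(f, K) = -4 (S(f, K) = 2 - 6 = -4)
(S(11, -7) - 28)*(-6) = (-4 - 28)*(-6) = -32*(-6) = 192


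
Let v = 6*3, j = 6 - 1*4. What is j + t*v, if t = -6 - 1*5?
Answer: -196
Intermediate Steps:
t = -11 (t = -6 - 5 = -11)
j = 2 (j = 6 - 4 = 2)
v = 18
j + t*v = 2 - 11*18 = 2 - 198 = -196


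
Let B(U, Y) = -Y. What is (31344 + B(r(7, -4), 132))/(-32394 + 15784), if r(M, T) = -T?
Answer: -15606/8305 ≈ -1.8791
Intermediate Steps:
(31344 + B(r(7, -4), 132))/(-32394 + 15784) = (31344 - 1*132)/(-32394 + 15784) = (31344 - 132)/(-16610) = 31212*(-1/16610) = -15606/8305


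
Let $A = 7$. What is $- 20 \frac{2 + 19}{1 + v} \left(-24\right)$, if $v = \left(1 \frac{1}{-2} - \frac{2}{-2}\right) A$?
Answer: $2240$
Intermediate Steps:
$v = \frac{7}{2}$ ($v = \left(1 \frac{1}{-2} - \frac{2}{-2}\right) 7 = \left(1 \left(- \frac{1}{2}\right) - -1\right) 7 = \left(- \frac{1}{2} + 1\right) 7 = \frac{1}{2} \cdot 7 = \frac{7}{2} \approx 3.5$)
$- 20 \frac{2 + 19}{1 + v} \left(-24\right) = - 20 \frac{2 + 19}{1 + \frac{7}{2}} \left(-24\right) = - 20 \frac{21}{\frac{9}{2}} \left(-24\right) = - 20 \cdot 21 \cdot \frac{2}{9} \left(-24\right) = \left(-20\right) \frac{14}{3} \left(-24\right) = \left(- \frac{280}{3}\right) \left(-24\right) = 2240$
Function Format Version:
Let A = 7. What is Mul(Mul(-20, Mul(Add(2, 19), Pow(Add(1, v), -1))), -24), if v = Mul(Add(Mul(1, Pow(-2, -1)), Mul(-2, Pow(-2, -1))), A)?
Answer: 2240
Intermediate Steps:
v = Rational(7, 2) (v = Mul(Add(Mul(1, Pow(-2, -1)), Mul(-2, Pow(-2, -1))), 7) = Mul(Add(Mul(1, Rational(-1, 2)), Mul(-2, Rational(-1, 2))), 7) = Mul(Add(Rational(-1, 2), 1), 7) = Mul(Rational(1, 2), 7) = Rational(7, 2) ≈ 3.5000)
Mul(Mul(-20, Mul(Add(2, 19), Pow(Add(1, v), -1))), -24) = Mul(Mul(-20, Mul(Add(2, 19), Pow(Add(1, Rational(7, 2)), -1))), -24) = Mul(Mul(-20, Mul(21, Pow(Rational(9, 2), -1))), -24) = Mul(Mul(-20, Mul(21, Rational(2, 9))), -24) = Mul(Mul(-20, Rational(14, 3)), -24) = Mul(Rational(-280, 3), -24) = 2240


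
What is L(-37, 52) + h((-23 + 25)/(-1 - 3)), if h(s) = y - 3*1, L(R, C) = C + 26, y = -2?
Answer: 73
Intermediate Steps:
L(R, C) = 26 + C
h(s) = -5 (h(s) = -2 - 3*1 = -2 - 3 = -5)
L(-37, 52) + h((-23 + 25)/(-1 - 3)) = (26 + 52) - 5 = 78 - 5 = 73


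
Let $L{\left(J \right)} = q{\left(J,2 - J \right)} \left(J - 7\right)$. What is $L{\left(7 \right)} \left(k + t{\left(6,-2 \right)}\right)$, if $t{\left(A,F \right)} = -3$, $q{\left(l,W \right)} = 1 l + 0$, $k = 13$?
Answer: $0$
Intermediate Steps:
$q{\left(l,W \right)} = l$ ($q{\left(l,W \right)} = l + 0 = l$)
$L{\left(J \right)} = J \left(-7 + J\right)$ ($L{\left(J \right)} = J \left(J - 7\right) = J \left(-7 + J\right)$)
$L{\left(7 \right)} \left(k + t{\left(6,-2 \right)}\right) = 7 \left(-7 + 7\right) \left(13 - 3\right) = 7 \cdot 0 \cdot 10 = 0 \cdot 10 = 0$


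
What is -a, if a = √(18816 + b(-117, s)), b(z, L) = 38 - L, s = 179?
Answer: -15*√83 ≈ -136.66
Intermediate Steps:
a = 15*√83 (a = √(18816 + (38 - 1*179)) = √(18816 + (38 - 179)) = √(18816 - 141) = √18675 = 15*√83 ≈ 136.66)
-a = -15*√83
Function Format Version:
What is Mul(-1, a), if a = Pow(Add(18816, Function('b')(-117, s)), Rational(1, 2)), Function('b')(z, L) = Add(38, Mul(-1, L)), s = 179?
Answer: Mul(-15, Pow(83, Rational(1, 2))) ≈ -136.66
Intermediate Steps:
a = Mul(15, Pow(83, Rational(1, 2))) (a = Pow(Add(18816, Add(38, Mul(-1, 179))), Rational(1, 2)) = Pow(Add(18816, Add(38, -179)), Rational(1, 2)) = Pow(Add(18816, -141), Rational(1, 2)) = Pow(18675, Rational(1, 2)) = Mul(15, Pow(83, Rational(1, 2))) ≈ 136.66)
Mul(-1, a) = Mul(-1, Mul(15, Pow(83, Rational(1, 2)))) = Mul(-15, Pow(83, Rational(1, 2)))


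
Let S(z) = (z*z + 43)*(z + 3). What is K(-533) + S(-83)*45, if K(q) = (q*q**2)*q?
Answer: 80681604721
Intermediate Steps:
S(z) = (3 + z)*(43 + z**2) (S(z) = (z**2 + 43)*(3 + z) = (43 + z**2)*(3 + z) = (3 + z)*(43 + z**2))
K(q) = q**4 (K(q) = q**3*q = q**4)
K(-533) + S(-83)*45 = (-533)**4 + (129 + (-83)**3 + 3*(-83)**2 + 43*(-83))*45 = 80706559921 + (129 - 571787 + 3*6889 - 3569)*45 = 80706559921 + (129 - 571787 + 20667 - 3569)*45 = 80706559921 - 554560*45 = 80706559921 - 24955200 = 80681604721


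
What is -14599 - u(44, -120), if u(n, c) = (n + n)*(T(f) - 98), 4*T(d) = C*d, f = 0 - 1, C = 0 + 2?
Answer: -5931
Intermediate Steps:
C = 2
f = -1
T(d) = d/2 (T(d) = (2*d)/4 = d/2)
u(n, c) = -197*n (u(n, c) = (n + n)*((1/2)*(-1) - 98) = (2*n)*(-1/2 - 98) = (2*n)*(-197/2) = -197*n)
-14599 - u(44, -120) = -14599 - (-197)*44 = -14599 - 1*(-8668) = -14599 + 8668 = -5931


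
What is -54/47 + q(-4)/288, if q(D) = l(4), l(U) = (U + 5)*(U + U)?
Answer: -169/188 ≈ -0.89894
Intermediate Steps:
l(U) = 2*U*(5 + U) (l(U) = (5 + U)*(2*U) = 2*U*(5 + U))
q(D) = 72 (q(D) = 2*4*(5 + 4) = 2*4*9 = 72)
-54/47 + q(-4)/288 = -54/47 + 72/288 = -54*1/47 + 72*(1/288) = -54/47 + 1/4 = -169/188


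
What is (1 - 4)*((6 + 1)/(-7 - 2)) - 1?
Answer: 4/3 ≈ 1.3333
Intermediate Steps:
(1 - 4)*((6 + 1)/(-7 - 2)) - 1 = (1 - 1*4)*(7/(-9)) - 1 = (1 - 4)*(7*(-⅑)) - 1 = -3*(-7/9) - 1 = 7/3 - 1 = 4/3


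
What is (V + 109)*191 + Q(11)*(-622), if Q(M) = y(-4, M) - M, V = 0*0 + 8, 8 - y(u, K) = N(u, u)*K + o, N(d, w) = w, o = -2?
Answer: -4399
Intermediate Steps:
y(u, K) = 10 - K*u (y(u, K) = 8 - (u*K - 2) = 8 - (K*u - 2) = 8 - (-2 + K*u) = 8 + (2 - K*u) = 10 - K*u)
V = 8 (V = 0 + 8 = 8)
Q(M) = 10 + 3*M (Q(M) = (10 - 1*M*(-4)) - M = (10 + 4*M) - M = 10 + 3*M)
(V + 109)*191 + Q(11)*(-622) = (8 + 109)*191 + (10 + 3*11)*(-622) = 117*191 + (10 + 33)*(-622) = 22347 + 43*(-622) = 22347 - 26746 = -4399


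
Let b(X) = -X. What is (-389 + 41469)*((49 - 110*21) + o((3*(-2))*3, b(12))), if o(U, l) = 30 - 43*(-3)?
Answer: -86350160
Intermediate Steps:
o(U, l) = 159 (o(U, l) = 30 - 1*(-129) = 30 + 129 = 159)
(-389 + 41469)*((49 - 110*21) + o((3*(-2))*3, b(12))) = (-389 + 41469)*((49 - 110*21) + 159) = 41080*((49 - 2310) + 159) = 41080*(-2261 + 159) = 41080*(-2102) = -86350160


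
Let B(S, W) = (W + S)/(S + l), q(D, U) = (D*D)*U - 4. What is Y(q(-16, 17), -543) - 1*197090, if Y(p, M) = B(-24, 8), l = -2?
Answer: -2562162/13 ≈ -1.9709e+5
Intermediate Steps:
q(D, U) = -4 + U*D**2 (q(D, U) = D**2*U - 4 = U*D**2 - 4 = -4 + U*D**2)
B(S, W) = (S + W)/(-2 + S) (B(S, W) = (W + S)/(S - 2) = (S + W)/(-2 + S))
Y(p, M) = 8/13 (Y(p, M) = (-24 + 8)/(-2 - 24) = -16/(-26) = -1/26*(-16) = 8/13)
Y(q(-16, 17), -543) - 1*197090 = 8/13 - 1*197090 = 8/13 - 197090 = -2562162/13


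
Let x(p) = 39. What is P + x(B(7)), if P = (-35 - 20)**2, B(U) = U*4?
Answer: 3064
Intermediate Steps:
B(U) = 4*U
P = 3025 (P = (-55)**2 = 3025)
P + x(B(7)) = 3025 + 39 = 3064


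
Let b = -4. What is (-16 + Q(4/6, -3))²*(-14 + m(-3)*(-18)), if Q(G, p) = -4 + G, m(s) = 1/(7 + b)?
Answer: -67280/9 ≈ -7475.6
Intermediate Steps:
m(s) = ⅓ (m(s) = 1/(7 - 4) = 1/3 = ⅓)
(-16 + Q(4/6, -3))²*(-14 + m(-3)*(-18)) = (-16 + (-4 + 4/6))²*(-14 + (⅓)*(-18)) = (-16 + (-4 + 4*(⅙)))²*(-14 - 6) = (-16 + (-4 + ⅔))²*(-20) = (-16 - 10/3)²*(-20) = (-58/3)²*(-20) = (3364/9)*(-20) = -67280/9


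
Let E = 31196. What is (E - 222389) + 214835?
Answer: 23642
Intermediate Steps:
(E - 222389) + 214835 = (31196 - 222389) + 214835 = -191193 + 214835 = 23642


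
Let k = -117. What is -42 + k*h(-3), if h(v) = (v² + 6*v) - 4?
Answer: 1479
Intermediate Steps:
h(v) = -4 + v² + 6*v
-42 + k*h(-3) = -42 - 117*(-4 + (-3)² + 6*(-3)) = -42 - 117*(-4 + 9 - 18) = -42 - 117*(-13) = -42 + 1521 = 1479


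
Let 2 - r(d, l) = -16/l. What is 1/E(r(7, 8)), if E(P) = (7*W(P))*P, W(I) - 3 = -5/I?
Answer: 1/49 ≈ 0.020408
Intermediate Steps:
W(I) = 3 - 5/I
r(d, l) = 2 + 16/l (r(d, l) = 2 - (-16)/l = 2 + 16/l)
E(P) = P*(21 - 35/P) (E(P) = (7*(3 - 5/P))*P = (21 - 35/P)*P = P*(21 - 35/P))
1/E(r(7, 8)) = 1/(-35 + 21*(2 + 16/8)) = 1/(-35 + 21*(2 + 16*(⅛))) = 1/(-35 + 21*(2 + 2)) = 1/(-35 + 21*4) = 1/(-35 + 84) = 1/49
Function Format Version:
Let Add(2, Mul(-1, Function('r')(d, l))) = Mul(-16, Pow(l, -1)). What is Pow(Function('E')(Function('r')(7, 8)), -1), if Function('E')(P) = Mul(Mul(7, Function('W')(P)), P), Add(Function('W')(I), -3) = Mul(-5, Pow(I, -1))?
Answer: Rational(1, 49) ≈ 0.020408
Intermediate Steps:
Function('W')(I) = Add(3, Mul(-5, Pow(I, -1)))
Function('r')(d, l) = Add(2, Mul(16, Pow(l, -1))) (Function('r')(d, l) = Add(2, Mul(-1, Mul(-16, Pow(l, -1)))) = Add(2, Mul(16, Pow(l, -1))))
Function('E')(P) = Mul(P, Add(21, Mul(-35, Pow(P, -1)))) (Function('E')(P) = Mul(Mul(7, Add(3, Mul(-5, Pow(P, -1)))), P) = Mul(Add(21, Mul(-35, Pow(P, -1))), P) = Mul(P, Add(21, Mul(-35, Pow(P, -1)))))
Pow(Function('E')(Function('r')(7, 8)), -1) = Pow(Add(-35, Mul(21, Add(2, Mul(16, Pow(8, -1))))), -1) = Pow(Add(-35, Mul(21, Add(2, Mul(16, Rational(1, 8))))), -1) = Pow(Add(-35, Mul(21, Add(2, 2))), -1) = Pow(Add(-35, Mul(21, 4)), -1) = Pow(Add(-35, 84), -1) = Pow(49, -1) = Rational(1, 49)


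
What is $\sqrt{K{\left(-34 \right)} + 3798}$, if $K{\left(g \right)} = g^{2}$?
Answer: $\sqrt{4954} \approx 70.385$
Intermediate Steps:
$\sqrt{K{\left(-34 \right)} + 3798} = \sqrt{\left(-34\right)^{2} + 3798} = \sqrt{1156 + 3798} = \sqrt{4954}$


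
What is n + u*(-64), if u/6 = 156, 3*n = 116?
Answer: -179596/3 ≈ -59865.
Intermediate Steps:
n = 116/3 (n = (1/3)*116 = 116/3 ≈ 38.667)
u = 936 (u = 6*156 = 936)
n + u*(-64) = 116/3 + 936*(-64) = 116/3 - 59904 = -179596/3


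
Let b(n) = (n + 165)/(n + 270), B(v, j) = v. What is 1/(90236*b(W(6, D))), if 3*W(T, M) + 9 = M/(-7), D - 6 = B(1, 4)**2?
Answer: 40/2188223 ≈ 1.8280e-5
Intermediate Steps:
D = 7 (D = 6 + 1**2 = 6 + 1 = 7)
W(T, M) = -3 - M/21 (W(T, M) = -3 + (M/(-7))/3 = -3 + (M*(-1/7))/3 = -3 + (-M/7)/3 = -3 - M/21)
b(n) = (165 + n)/(270 + n)
1/(90236*b(W(6, D))) = 1/(90236*(((165 + (-3 - 1/21*7))/(270 + (-3 - 1/21*7))))) = 1/(90236*(((165 + (-3 - 1/3))/(270 + (-3 - 1/3))))) = 1/(90236*(((165 - 10/3)/(270 - 10/3)))) = 1/(90236*(((485/3)/(800/3)))) = 1/(90236*(((3/800)*(485/3)))) = 1/(90236*(97/160)) = (1/90236)*(160/97) = 40/2188223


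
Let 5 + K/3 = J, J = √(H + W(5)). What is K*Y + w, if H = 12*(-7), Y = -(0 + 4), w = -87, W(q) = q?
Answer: -27 - 12*I*√79 ≈ -27.0 - 106.66*I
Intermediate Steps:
Y = -4 (Y = -1*4 = -4)
H = -84
J = I*√79 (J = √(-84 + 5) = √(-79) = I*√79 ≈ 8.8882*I)
K = -15 + 3*I*√79 (K = -15 + 3*(I*√79) = -15 + 3*I*√79 ≈ -15.0 + 26.665*I)
K*Y + w = (-15 + 3*I*√79)*(-4) - 87 = (60 - 12*I*√79) - 87 = -27 - 12*I*√79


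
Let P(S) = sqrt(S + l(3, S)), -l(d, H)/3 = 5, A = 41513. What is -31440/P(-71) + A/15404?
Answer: 41513/15404 + 15720*I*sqrt(86)/43 ≈ 2.695 + 3390.3*I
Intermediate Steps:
l(d, H) = -15 (l(d, H) = -3*5 = -15)
P(S) = sqrt(-15 + S) (P(S) = sqrt(S - 15) = sqrt(-15 + S))
-31440/P(-71) + A/15404 = -31440/sqrt(-15 - 71) + 41513/15404 = -31440*(-I*sqrt(86)/86) + 41513*(1/15404) = -31440*(-I*sqrt(86)/86) + 41513/15404 = -(-15720)*I*sqrt(86)/43 + 41513/15404 = 15720*I*sqrt(86)/43 + 41513/15404 = 41513/15404 + 15720*I*sqrt(86)/43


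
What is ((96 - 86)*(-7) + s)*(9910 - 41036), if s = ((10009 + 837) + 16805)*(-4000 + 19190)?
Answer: -13073499566120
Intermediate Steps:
s = 420018690 (s = (10846 + 16805)*15190 = 27651*15190 = 420018690)
((96 - 86)*(-7) + s)*(9910 - 41036) = ((96 - 86)*(-7) + 420018690)*(9910 - 41036) = (10*(-7) + 420018690)*(-31126) = (-70 + 420018690)*(-31126) = 420018620*(-31126) = -13073499566120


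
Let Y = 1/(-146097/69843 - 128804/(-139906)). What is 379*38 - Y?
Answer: 2113118233551/146715245 ≈ 14403.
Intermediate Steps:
Y = -125275061/146715245 (Y = 1/(-146097*1/69843 - 128804*(-1/139906)) = 1/(-48699/23281 + 4954/5381) = 1/(-146715245/125275061) = -125275061/146715245 ≈ -0.85387)
379*38 - Y = 379*38 - 1*(-125275061/146715245) = 14402 + 125275061/146715245 = 2113118233551/146715245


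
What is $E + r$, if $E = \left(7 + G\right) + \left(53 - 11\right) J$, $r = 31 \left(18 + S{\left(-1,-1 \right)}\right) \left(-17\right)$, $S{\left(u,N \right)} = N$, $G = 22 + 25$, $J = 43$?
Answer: $-7099$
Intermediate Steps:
$G = 47$
$r = -8959$ ($r = 31 \left(18 - 1\right) \left(-17\right) = 31 \cdot 17 \left(-17\right) = 527 \left(-17\right) = -8959$)
$E = 1860$ ($E = \left(7 + 47\right) + \left(53 - 11\right) 43 = 54 + 42 \cdot 43 = 54 + 1806 = 1860$)
$E + r = 1860 - 8959 = -7099$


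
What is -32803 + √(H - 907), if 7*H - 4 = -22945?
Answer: -32803 + I*√205030/7 ≈ -32803.0 + 64.686*I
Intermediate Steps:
H = -22941/7 (H = 4/7 + (⅐)*(-22945) = 4/7 - 22945/7 = -22941/7 ≈ -3277.3)
-32803 + √(H - 907) = -32803 + √(-22941/7 - 907) = -32803 + √(-29290/7) = -32803 + I*√205030/7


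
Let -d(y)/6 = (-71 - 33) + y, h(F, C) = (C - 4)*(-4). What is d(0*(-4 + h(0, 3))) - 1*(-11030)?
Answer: 11654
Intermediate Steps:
h(F, C) = 16 - 4*C (h(F, C) = (-4 + C)*(-4) = 16 - 4*C)
d(y) = 624 - 6*y (d(y) = -6*((-71 - 33) + y) = -6*(-104 + y) = 624 - 6*y)
d(0*(-4 + h(0, 3))) - 1*(-11030) = (624 - 0*(-4 + (16 - 4*3))) - 1*(-11030) = (624 - 0*(-4 + (16 - 12))) + 11030 = (624 - 0*(-4 + 4)) + 11030 = (624 - 0*0) + 11030 = (624 - 6*0) + 11030 = (624 + 0) + 11030 = 624 + 11030 = 11654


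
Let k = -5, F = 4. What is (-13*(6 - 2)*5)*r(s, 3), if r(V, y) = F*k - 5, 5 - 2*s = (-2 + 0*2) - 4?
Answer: 6500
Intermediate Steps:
s = 11/2 (s = 5/2 - ((-2 + 0*2) - 4)/2 = 5/2 - ((-2 + 0) - 4)/2 = 5/2 - (-2 - 4)/2 = 5/2 - 1/2*(-6) = 5/2 + 3 = 11/2 ≈ 5.5000)
r(V, y) = -25 (r(V, y) = 4*(-5) - 5 = -20 - 5 = -25)
(-13*(6 - 2)*5)*r(s, 3) = -13*(6 - 2)*5*(-25) = -52*5*(-25) = -13*20*(-25) = -260*(-25) = 6500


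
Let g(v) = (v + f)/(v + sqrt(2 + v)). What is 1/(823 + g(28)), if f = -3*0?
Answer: 310663/255998657 + 14*sqrt(30)/255998657 ≈ 0.0012138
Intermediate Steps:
f = 0
g(v) = v/(v + sqrt(2 + v)) (g(v) = (v + 0)/(v + sqrt(2 + v)) = v/(v + sqrt(2 + v)))
1/(823 + g(28)) = 1/(823 + 28/(28 + sqrt(2 + 28))) = 1/(823 + 28/(28 + sqrt(30)))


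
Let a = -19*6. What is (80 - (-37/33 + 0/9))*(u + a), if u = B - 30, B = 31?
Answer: -302501/33 ≈ -9166.7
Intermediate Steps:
a = -114
u = 1 (u = 31 - 30 = 1)
(80 - (-37/33 + 0/9))*(u + a) = (80 - (-37/33 + 0/9))*(1 - 114) = (80 - (-37*1/33 + 0*(⅑)))*(-113) = (80 - (-37/33 + 0))*(-113) = (80 - 1*(-37/33))*(-113) = (80 + 37/33)*(-113) = (2677/33)*(-113) = -302501/33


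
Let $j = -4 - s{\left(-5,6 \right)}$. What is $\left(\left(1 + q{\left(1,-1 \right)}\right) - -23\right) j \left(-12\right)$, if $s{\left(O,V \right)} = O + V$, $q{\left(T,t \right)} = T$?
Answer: $1500$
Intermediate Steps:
$j = -5$ ($j = -4 - \left(-5 + 6\right) = -4 - 1 = -5$)
$\left(\left(1 + q{\left(1,-1 \right)}\right) - -23\right) j \left(-12\right) = \left(\left(1 + 1\right) - -23\right) \left(-5\right) \left(-12\right) = \left(2 + 23\right) \left(-5\right) \left(-12\right) = 25 \left(-5\right) \left(-12\right) = \left(-125\right) \left(-12\right) = 1500$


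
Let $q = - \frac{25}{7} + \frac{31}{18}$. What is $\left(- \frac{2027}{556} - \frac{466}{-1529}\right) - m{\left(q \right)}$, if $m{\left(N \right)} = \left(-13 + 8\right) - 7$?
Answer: $\frac{381}{44} \approx 8.6591$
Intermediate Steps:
$q = - \frac{233}{126}$ ($q = \left(-25\right) \frac{1}{7} + 31 \cdot \frac{1}{18} = - \frac{25}{7} + \frac{31}{18} = - \frac{233}{126} \approx -1.8492$)
$m{\left(N \right)} = -12$ ($m{\left(N \right)} = -5 - 7 = -12$)
$\left(- \frac{2027}{556} - \frac{466}{-1529}\right) - m{\left(q \right)} = \left(- \frac{2027}{556} - \frac{466}{-1529}\right) - -12 = \left(\left(-2027\right) \frac{1}{556} - - \frac{466}{1529}\right) + 12 = \left(- \frac{2027}{556} + \frac{466}{1529}\right) + 12 = - \frac{147}{44} + 12 = \frac{381}{44}$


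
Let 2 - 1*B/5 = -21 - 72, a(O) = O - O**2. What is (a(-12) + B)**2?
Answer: 101761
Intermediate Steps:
B = 475 (B = 10 - 5*(-21 - 72) = 10 - 5*(-93) = 10 + 465 = 475)
(a(-12) + B)**2 = (-12*(1 - 1*(-12)) + 475)**2 = (-12*(1 + 12) + 475)**2 = (-12*13 + 475)**2 = (-156 + 475)**2 = 319**2 = 101761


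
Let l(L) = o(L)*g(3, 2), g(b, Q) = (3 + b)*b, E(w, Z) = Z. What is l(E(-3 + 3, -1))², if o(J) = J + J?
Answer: 1296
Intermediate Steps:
g(b, Q) = b*(3 + b)
o(J) = 2*J
l(L) = 36*L (l(L) = (2*L)*(3*(3 + 3)) = (2*L)*(3*6) = (2*L)*18 = 36*L)
l(E(-3 + 3, -1))² = (36*(-1))² = (-36)² = 1296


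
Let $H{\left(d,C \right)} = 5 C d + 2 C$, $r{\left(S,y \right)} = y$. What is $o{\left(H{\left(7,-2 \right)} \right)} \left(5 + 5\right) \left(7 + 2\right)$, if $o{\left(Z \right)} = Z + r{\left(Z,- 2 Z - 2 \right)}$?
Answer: $6480$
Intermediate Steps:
$H{\left(d,C \right)} = 2 C + 5 C d$ ($H{\left(d,C \right)} = 5 C d + 2 C = 2 C + 5 C d$)
$o{\left(Z \right)} = -2 - Z$ ($o{\left(Z \right)} = Z - \left(2 + 2 Z\right) = -2 - Z$)
$o{\left(H{\left(7,-2 \right)} \right)} \left(5 + 5\right) \left(7 + 2\right) = \left(-2 - - 2 \left(2 + 5 \cdot 7\right)\right) \left(5 + 5\right) \left(7 + 2\right) = \left(-2 - - 2 \left(2 + 35\right)\right) 10 \cdot 9 = \left(-2 - \left(-2\right) 37\right) 90 = \left(-2 - -74\right) 90 = \left(-2 + 74\right) 90 = 72 \cdot 90 = 6480$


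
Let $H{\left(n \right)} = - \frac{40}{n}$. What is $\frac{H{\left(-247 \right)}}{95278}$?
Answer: $\frac{20}{11766833} \approx 1.6997 \cdot 10^{-6}$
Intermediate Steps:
$\frac{H{\left(-247 \right)}}{95278} = \frac{\left(-40\right) \frac{1}{-247}}{95278} = \left(-40\right) \left(- \frac{1}{247}\right) \frac{1}{95278} = \frac{40}{247} \cdot \frac{1}{95278} = \frac{20}{11766833}$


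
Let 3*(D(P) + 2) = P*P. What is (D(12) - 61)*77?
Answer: -1155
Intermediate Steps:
D(P) = -2 + P²/3 (D(P) = -2 + (P*P)/3 = -2 + P²/3)
(D(12) - 61)*77 = ((-2 + (⅓)*12²) - 61)*77 = ((-2 + (⅓)*144) - 61)*77 = ((-2 + 48) - 61)*77 = (46 - 61)*77 = -15*77 = -1155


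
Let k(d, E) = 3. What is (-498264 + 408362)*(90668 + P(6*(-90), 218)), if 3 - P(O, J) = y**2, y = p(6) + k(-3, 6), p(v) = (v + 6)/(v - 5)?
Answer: -8131276292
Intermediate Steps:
p(v) = (6 + v)/(-5 + v)
y = 15 (y = (6 + 6)/(-5 + 6) + 3 = 12/1 + 3 = 1*12 + 3 = 12 + 3 = 15)
P(O, J) = -222 (P(O, J) = 3 - 1*15**2 = 3 - 1*225 = 3 - 225 = -222)
(-498264 + 408362)*(90668 + P(6*(-90), 218)) = (-498264 + 408362)*(90668 - 222) = -89902*90446 = -8131276292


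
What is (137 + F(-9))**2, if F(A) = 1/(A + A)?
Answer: 6076225/324 ≈ 18754.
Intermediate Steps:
F(A) = 1/(2*A)
(137 + F(-9))**2 = (137 + (1/2)/(-9))**2 = (137 + (1/2)*(-1/9))**2 = (137 - 1/18)**2 = (2465/18)**2 = 6076225/324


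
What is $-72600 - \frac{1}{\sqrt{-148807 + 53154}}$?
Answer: $-72600 + \frac{i \sqrt{95653}}{95653} \approx -72600.0 + 0.0032333 i$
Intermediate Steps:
$-72600 - \frac{1}{\sqrt{-148807 + 53154}} = -72600 - \frac{1}{\sqrt{-95653}} = -72600 - \frac{1}{i \sqrt{95653}} = -72600 - - \frac{i \sqrt{95653}}{95653} = -72600 + \frac{i \sqrt{95653}}{95653}$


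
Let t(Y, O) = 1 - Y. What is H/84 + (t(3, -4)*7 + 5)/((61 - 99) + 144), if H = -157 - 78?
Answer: -12833/4452 ≈ -2.8825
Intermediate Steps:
H = -235
H/84 + (t(3, -4)*7 + 5)/((61 - 99) + 144) = -235/84 + ((1 - 1*3)*7 + 5)/((61 - 99) + 144) = -235*1/84 + ((1 - 3)*7 + 5)/(-38 + 144) = -235/84 + (-2*7 + 5)/106 = -235/84 + (-14 + 5)*(1/106) = -235/84 - 9*1/106 = -235/84 - 9/106 = -12833/4452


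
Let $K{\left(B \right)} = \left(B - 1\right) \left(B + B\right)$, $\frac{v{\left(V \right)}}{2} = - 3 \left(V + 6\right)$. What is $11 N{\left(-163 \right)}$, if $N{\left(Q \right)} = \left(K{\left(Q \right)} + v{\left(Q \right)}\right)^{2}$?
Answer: $32560141196$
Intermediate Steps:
$v{\left(V \right)} = -36 - 6 V$ ($v{\left(V \right)} = 2 \left(- 3 \left(V + 6\right)\right) = 2 \left(- 3 \left(6 + V\right)\right) = 2 \left(-18 - 3 V\right) = -36 - 6 V$)
$K{\left(B \right)} = 2 B \left(-1 + B\right)$ ($K{\left(B \right)} = \left(-1 + B\right) 2 B = 2 B \left(-1 + B\right)$)
$N{\left(Q \right)} = \left(-36 - 6 Q + 2 Q \left(-1 + Q\right)\right)^{2}$ ($N{\left(Q \right)} = \left(2 Q \left(-1 + Q\right) - \left(36 + 6 Q\right)\right)^{2} = \left(-36 - 6 Q + 2 Q \left(-1 + Q\right)\right)^{2}$)
$11 N{\left(-163 \right)} = 11 \cdot 4 \left(18 - \left(-163\right)^{2} + 4 \left(-163\right)\right)^{2} = 11 \cdot 4 \left(18 - 26569 - 652\right)^{2} = 11 \cdot 4 \left(-27203\right)^{2} = 11 \cdot 4 \cdot 740003209 = 11 \cdot 2960012836 = 32560141196$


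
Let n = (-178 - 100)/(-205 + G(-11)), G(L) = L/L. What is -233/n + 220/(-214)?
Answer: -2558252/14873 ≈ -172.01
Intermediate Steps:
G(L) = 1
n = 139/102 (n = (-178 - 100)/(-205 + 1) = -278/(-204) = -278*(-1/204) = 139/102 ≈ 1.3627)
-233/n + 220/(-214) = -233/139/102 + 220/(-214) = -233*102/139 + 220*(-1/214) = -23766/139 - 110/107 = -2558252/14873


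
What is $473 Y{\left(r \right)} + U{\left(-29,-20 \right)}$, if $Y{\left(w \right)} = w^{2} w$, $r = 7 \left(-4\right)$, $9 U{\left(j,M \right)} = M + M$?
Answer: $- \frac{93449704}{9} \approx -1.0383 \cdot 10^{7}$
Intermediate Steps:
$U{\left(j,M \right)} = \frac{2 M}{9}$ ($U{\left(j,M \right)} = \frac{M + M}{9} = \frac{2 M}{9}$)
$r = -28$
$Y{\left(w \right)} = w^{3}$
$473 Y{\left(r \right)} + U{\left(-29,-20 \right)} = 473 \left(-28\right)^{3} + \frac{2}{9} \left(-20\right) = 473 \left(-21952\right) - \frac{40}{9} = -10383296 - \frac{40}{9} = - \frac{93449704}{9}$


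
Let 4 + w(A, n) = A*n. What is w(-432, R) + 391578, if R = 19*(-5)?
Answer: 432614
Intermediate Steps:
R = -95
w(A, n) = -4 + A*n
w(-432, R) + 391578 = (-4 - 432*(-95)) + 391578 = (-4 + 41040) + 391578 = 41036 + 391578 = 432614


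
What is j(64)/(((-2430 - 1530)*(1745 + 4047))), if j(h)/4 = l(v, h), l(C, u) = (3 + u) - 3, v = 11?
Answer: -1/89595 ≈ -1.1161e-5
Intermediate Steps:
l(C, u) = u
j(h) = 4*h
j(64)/(((-2430 - 1530)*(1745 + 4047))) = (4*64)/(((-2430 - 1530)*(1745 + 4047))) = 256/((-3960*5792)) = 256/(-22936320) = 256*(-1/22936320) = -1/89595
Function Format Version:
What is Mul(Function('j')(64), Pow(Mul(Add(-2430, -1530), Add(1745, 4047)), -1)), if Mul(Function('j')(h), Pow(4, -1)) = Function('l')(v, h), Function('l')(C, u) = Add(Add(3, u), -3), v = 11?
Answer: Rational(-1, 89595) ≈ -1.1161e-5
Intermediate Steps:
Function('l')(C, u) = u
Function('j')(h) = Mul(4, h)
Mul(Function('j')(64), Pow(Mul(Add(-2430, -1530), Add(1745, 4047)), -1)) = Mul(Mul(4, 64), Pow(Mul(Add(-2430, -1530), Add(1745, 4047)), -1)) = Mul(256, Pow(Mul(-3960, 5792), -1)) = Mul(256, Pow(-22936320, -1)) = Mul(256, Rational(-1, 22936320)) = Rational(-1, 89595)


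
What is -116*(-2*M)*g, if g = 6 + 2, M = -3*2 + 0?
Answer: -11136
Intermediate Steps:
M = -6 (M = -6 + 0 = -6)
g = 8
-116*(-2*M)*g = -116*(-2*(-6))*8 = -1392*8 = -116*96 = -11136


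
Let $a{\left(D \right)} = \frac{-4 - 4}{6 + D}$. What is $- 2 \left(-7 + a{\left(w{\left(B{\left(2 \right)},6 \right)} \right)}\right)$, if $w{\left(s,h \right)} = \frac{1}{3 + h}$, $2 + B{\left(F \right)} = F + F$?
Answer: $\frac{914}{55} \approx 16.618$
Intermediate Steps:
$B{\left(F \right)} = -2 + 2 F$ ($B{\left(F \right)} = -2 + \left(F + F\right) = -2 + 2 F$)
$a{\left(D \right)} = - \frac{8}{6 + D}$
$- 2 \left(-7 + a{\left(w{\left(B{\left(2 \right)},6 \right)} \right)}\right) = - 2 \left(-7 - \frac{8}{6 + \frac{1}{3 + 6}}\right) = - 2 \left(-7 - \frac{8}{6 + \frac{1}{9}}\right) = - 2 \left(-7 - \frac{8}{\frac{55}{9}}\right) = - 2 \left(-7 - \frac{72}{55}\right) = \left(-2\right) \left(- \frac{457}{55}\right) = \frac{914}{55}$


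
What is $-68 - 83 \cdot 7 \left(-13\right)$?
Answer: $7485$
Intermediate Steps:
$-68 - 83 \cdot 7 \left(-13\right) = -68 - -7553 = -68 + 7553 = 7485$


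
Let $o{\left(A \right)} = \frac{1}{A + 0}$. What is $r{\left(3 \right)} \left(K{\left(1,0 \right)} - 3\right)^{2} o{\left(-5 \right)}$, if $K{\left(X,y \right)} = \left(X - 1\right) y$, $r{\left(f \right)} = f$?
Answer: $- \frac{27}{5} \approx -5.4$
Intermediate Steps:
$o{\left(A \right)} = \frac{1}{A}$
$K{\left(X,y \right)} = y \left(-1 + X\right)$ ($K{\left(X,y \right)} = \left(X - 1\right) y = \left(-1 + X\right) y = y \left(-1 + X\right)$)
$r{\left(3 \right)} \left(K{\left(1,0 \right)} - 3\right)^{2} o{\left(-5 \right)} = \frac{3 \left(0 \left(-1 + 1\right) - 3\right)^{2}}{-5} = 3 \left(0 \cdot 0 - 3\right)^{2} \left(- \frac{1}{5}\right) = 3 \left(0 - 3\right)^{2} \left(- \frac{1}{5}\right) = 3 \left(-3\right)^{2} \left(- \frac{1}{5}\right) = 3 \cdot 9 \left(- \frac{1}{5}\right) = 27 \left(- \frac{1}{5}\right) = - \frac{27}{5}$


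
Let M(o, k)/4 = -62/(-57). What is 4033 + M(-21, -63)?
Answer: 230129/57 ≈ 4037.4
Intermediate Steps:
M(o, k) = 248/57 (M(o, k) = 4*(-62/(-57)) = 4*(-62*(-1/57)) = 4*(62/57) = 248/57)
4033 + M(-21, -63) = 4033 + 248/57 = 230129/57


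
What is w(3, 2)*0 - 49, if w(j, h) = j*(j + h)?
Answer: -49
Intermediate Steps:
w(j, h) = j*(h + j)
w(3, 2)*0 - 49 = (3*(2 + 3))*0 - 49 = (3*5)*0 - 49 = 15*0 - 49 = 0 - 49 = -49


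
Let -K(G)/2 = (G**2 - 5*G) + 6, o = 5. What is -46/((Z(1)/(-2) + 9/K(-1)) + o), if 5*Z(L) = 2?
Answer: -1840/177 ≈ -10.395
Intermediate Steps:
Z(L) = 2/5 (Z(L) = (1/5)*2 = 2/5)
K(G) = -12 - 2*G**2 + 10*G (K(G) = -2*((G**2 - 5*G) + 6) = -2*(6 + G**2 - 5*G) = -12 - 2*G**2 + 10*G)
-46/((Z(1)/(-2) + 9/K(-1)) + o) = -46/(((2/5)/(-2) + 9/(-12 - 2*(-1)**2 + 10*(-1))) + 5) = -46/(((2/5)*(-1/2) + 9/(-12 - 2*1 - 10)) + 5) = -46/((-1/5 + 9/(-12 - 2 - 10)) + 5) = -46/((-1/5 + 9/(-24)) + 5) = -46/((-1/5 + 9*(-1/24)) + 5) = -46/((-1/5 - 3/8) + 5) = -46/(-23/40 + 5) = -46/(177/40) = (40/177)*(-46) = -1840/177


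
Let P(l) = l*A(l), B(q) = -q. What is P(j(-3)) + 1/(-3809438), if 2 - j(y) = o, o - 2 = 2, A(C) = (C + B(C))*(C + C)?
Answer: -1/3809438 ≈ -2.6251e-7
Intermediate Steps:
A(C) = 0 (A(C) = (C - C)*(C + C) = 0*(2*C) = 0)
o = 4 (o = 2 + 2 = 4)
j(y) = -2 (j(y) = 2 - 1*4 = 2 - 4 = -2)
P(l) = 0 (P(l) = l*0 = 0)
P(j(-3)) + 1/(-3809438) = 0 + 1/(-3809438) = 0 - 1/3809438 = -1/3809438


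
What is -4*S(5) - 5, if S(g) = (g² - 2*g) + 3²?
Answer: -101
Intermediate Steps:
S(g) = 9 + g² - 2*g (S(g) = (g² - 2*g) + 9 = 9 + g² - 2*g)
-4*S(5) - 5 = -4*(9 + 5² - 2*5) - 5 = -4*(9 + 25 - 10) - 5 = -4*24 - 5 = -96 - 5 = -101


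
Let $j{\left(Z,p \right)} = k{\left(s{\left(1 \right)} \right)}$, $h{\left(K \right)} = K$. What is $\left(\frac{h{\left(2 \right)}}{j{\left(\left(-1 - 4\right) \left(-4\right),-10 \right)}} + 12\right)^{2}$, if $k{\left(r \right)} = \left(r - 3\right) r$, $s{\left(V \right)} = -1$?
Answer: $\frac{625}{4} \approx 156.25$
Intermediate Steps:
$k{\left(r \right)} = r \left(-3 + r\right)$ ($k{\left(r \right)} = \left(-3 + r\right) r = r \left(-3 + r\right)$)
$j{\left(Z,p \right)} = 4$ ($j{\left(Z,p \right)} = - (-3 - 1) = \left(-1\right) \left(-4\right) = 4$)
$\left(\frac{h{\left(2 \right)}}{j{\left(\left(-1 - 4\right) \left(-4\right),-10 \right)}} + 12\right)^{2} = \left(\frac{2}{4} + 12\right)^{2} = \left(2 \cdot \frac{1}{4} + 12\right)^{2} = \left(\frac{1}{2} + 12\right)^{2} = \left(\frac{25}{2}\right)^{2} = \frac{625}{4}$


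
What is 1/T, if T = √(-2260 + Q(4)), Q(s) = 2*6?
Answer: -I*√562/1124 ≈ -0.021091*I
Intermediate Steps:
Q(s) = 12
T = 2*I*√562 (T = √(-2260 + 12) = √(-2248) = 2*I*√562 ≈ 47.413*I)
1/T = 1/(2*I*√562) = -I*√562/1124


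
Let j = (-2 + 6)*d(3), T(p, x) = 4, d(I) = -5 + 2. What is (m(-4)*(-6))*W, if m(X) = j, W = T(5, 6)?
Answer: 288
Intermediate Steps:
d(I) = -3
W = 4
j = -12 (j = (-2 + 6)*(-3) = 4*(-3) = -12)
m(X) = -12
(m(-4)*(-6))*W = -12*(-6)*4 = 72*4 = 288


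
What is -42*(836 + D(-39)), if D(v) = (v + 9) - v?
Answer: -35490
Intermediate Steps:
D(v) = 9 (D(v) = (9 + v) - v = 9)
-42*(836 + D(-39)) = -42*(836 + 9) = -42*845 = -35490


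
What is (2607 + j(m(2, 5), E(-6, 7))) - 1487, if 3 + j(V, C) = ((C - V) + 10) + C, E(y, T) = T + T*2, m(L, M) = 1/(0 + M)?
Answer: 5844/5 ≈ 1168.8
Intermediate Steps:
m(L, M) = 1/M
E(y, T) = 3*T (E(y, T) = T + 2*T = 3*T)
j(V, C) = 7 - V + 2*C (j(V, C) = -3 + (((C - V) + 10) + C) = -3 + ((10 + C - V) + C) = -3 + (10 - V + 2*C) = 7 - V + 2*C)
(2607 + j(m(2, 5), E(-6, 7))) - 1487 = (2607 + (7 - 1/5 + 2*(3*7))) - 1487 = (2607 + (7 - 1*⅕ + 2*21)) - 1487 = (2607 + (7 - ⅕ + 42)) - 1487 = (2607 + 244/5) - 1487 = 13279/5 - 1487 = 5844/5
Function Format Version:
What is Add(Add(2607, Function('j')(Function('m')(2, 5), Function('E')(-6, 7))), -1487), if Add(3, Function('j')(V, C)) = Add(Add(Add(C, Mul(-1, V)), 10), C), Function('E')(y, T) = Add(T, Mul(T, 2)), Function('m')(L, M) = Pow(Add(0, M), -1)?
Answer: Rational(5844, 5) ≈ 1168.8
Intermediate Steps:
Function('m')(L, M) = Pow(M, -1)
Function('E')(y, T) = Mul(3, T) (Function('E')(y, T) = Add(T, Mul(2, T)) = Mul(3, T))
Function('j')(V, C) = Add(7, Mul(-1, V), Mul(2, C)) (Function('j')(V, C) = Add(-3, Add(Add(Add(C, Mul(-1, V)), 10), C)) = Add(-3, Add(Add(10, C, Mul(-1, V)), C)) = Add(-3, Add(10, Mul(-1, V), Mul(2, C))) = Add(7, Mul(-1, V), Mul(2, C)))
Add(Add(2607, Function('j')(Function('m')(2, 5), Function('E')(-6, 7))), -1487) = Add(Add(2607, Add(7, Mul(-1, Pow(5, -1)), Mul(2, Mul(3, 7)))), -1487) = Add(Add(2607, Add(7, Mul(-1, Rational(1, 5)), Mul(2, 21))), -1487) = Add(Add(2607, Add(7, Rational(-1, 5), 42)), -1487) = Add(Add(2607, Rational(244, 5)), -1487) = Add(Rational(13279, 5), -1487) = Rational(5844, 5)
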